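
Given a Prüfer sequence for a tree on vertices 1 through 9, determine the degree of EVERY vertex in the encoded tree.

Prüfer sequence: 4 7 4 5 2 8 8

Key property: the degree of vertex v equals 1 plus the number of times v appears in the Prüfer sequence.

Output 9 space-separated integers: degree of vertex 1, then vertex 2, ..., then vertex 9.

p_1 = 4: count[4] becomes 1
p_2 = 7: count[7] becomes 1
p_3 = 4: count[4] becomes 2
p_4 = 5: count[5] becomes 1
p_5 = 2: count[2] becomes 1
p_6 = 8: count[8] becomes 1
p_7 = 8: count[8] becomes 2
Degrees (1 + count): deg[1]=1+0=1, deg[2]=1+1=2, deg[3]=1+0=1, deg[4]=1+2=3, deg[5]=1+1=2, deg[6]=1+0=1, deg[7]=1+1=2, deg[8]=1+2=3, deg[9]=1+0=1

Answer: 1 2 1 3 2 1 2 3 1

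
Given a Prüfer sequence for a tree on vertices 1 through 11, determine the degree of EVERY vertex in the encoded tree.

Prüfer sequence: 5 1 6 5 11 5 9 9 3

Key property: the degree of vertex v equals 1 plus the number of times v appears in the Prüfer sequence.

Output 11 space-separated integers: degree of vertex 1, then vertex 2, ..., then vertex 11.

p_1 = 5: count[5] becomes 1
p_2 = 1: count[1] becomes 1
p_3 = 6: count[6] becomes 1
p_4 = 5: count[5] becomes 2
p_5 = 11: count[11] becomes 1
p_6 = 5: count[5] becomes 3
p_7 = 9: count[9] becomes 1
p_8 = 9: count[9] becomes 2
p_9 = 3: count[3] becomes 1
Degrees (1 + count): deg[1]=1+1=2, deg[2]=1+0=1, deg[3]=1+1=2, deg[4]=1+0=1, deg[5]=1+3=4, deg[6]=1+1=2, deg[7]=1+0=1, deg[8]=1+0=1, deg[9]=1+2=3, deg[10]=1+0=1, deg[11]=1+1=2

Answer: 2 1 2 1 4 2 1 1 3 1 2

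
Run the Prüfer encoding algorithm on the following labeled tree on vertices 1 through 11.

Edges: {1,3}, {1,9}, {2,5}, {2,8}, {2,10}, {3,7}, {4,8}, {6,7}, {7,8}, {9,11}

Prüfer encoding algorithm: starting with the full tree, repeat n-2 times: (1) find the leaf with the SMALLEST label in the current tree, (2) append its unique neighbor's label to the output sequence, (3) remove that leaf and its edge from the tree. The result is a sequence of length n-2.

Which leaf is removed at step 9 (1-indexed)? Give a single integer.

Step 1: current leaves = {4,5,6,10,11}. Remove leaf 4 (neighbor: 8).
Step 2: current leaves = {5,6,10,11}. Remove leaf 5 (neighbor: 2).
Step 3: current leaves = {6,10,11}. Remove leaf 6 (neighbor: 7).
Step 4: current leaves = {10,11}. Remove leaf 10 (neighbor: 2).
Step 5: current leaves = {2,11}. Remove leaf 2 (neighbor: 8).
Step 6: current leaves = {8,11}. Remove leaf 8 (neighbor: 7).
Step 7: current leaves = {7,11}. Remove leaf 7 (neighbor: 3).
Step 8: current leaves = {3,11}. Remove leaf 3 (neighbor: 1).
Step 9: current leaves = {1,11}. Remove leaf 1 (neighbor: 9).

Answer: 1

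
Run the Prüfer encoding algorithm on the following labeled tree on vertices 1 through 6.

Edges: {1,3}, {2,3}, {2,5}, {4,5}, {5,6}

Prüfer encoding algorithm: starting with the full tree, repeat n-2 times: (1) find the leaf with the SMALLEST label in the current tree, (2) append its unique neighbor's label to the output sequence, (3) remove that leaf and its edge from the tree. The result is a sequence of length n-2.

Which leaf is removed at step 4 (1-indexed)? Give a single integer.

Step 1: current leaves = {1,4,6}. Remove leaf 1 (neighbor: 3).
Step 2: current leaves = {3,4,6}. Remove leaf 3 (neighbor: 2).
Step 3: current leaves = {2,4,6}. Remove leaf 2 (neighbor: 5).
Step 4: current leaves = {4,6}. Remove leaf 4 (neighbor: 5).

Answer: 4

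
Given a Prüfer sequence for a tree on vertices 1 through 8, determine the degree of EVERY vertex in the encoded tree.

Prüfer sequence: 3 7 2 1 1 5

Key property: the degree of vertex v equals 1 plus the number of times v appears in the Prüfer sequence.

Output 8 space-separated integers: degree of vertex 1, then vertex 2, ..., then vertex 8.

p_1 = 3: count[3] becomes 1
p_2 = 7: count[7] becomes 1
p_3 = 2: count[2] becomes 1
p_4 = 1: count[1] becomes 1
p_5 = 1: count[1] becomes 2
p_6 = 5: count[5] becomes 1
Degrees (1 + count): deg[1]=1+2=3, deg[2]=1+1=2, deg[3]=1+1=2, deg[4]=1+0=1, deg[5]=1+1=2, deg[6]=1+0=1, deg[7]=1+1=2, deg[8]=1+0=1

Answer: 3 2 2 1 2 1 2 1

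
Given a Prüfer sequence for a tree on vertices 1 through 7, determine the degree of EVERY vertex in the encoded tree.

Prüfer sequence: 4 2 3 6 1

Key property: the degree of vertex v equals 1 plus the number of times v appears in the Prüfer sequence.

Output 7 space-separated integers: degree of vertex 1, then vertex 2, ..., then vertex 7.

p_1 = 4: count[4] becomes 1
p_2 = 2: count[2] becomes 1
p_3 = 3: count[3] becomes 1
p_4 = 6: count[6] becomes 1
p_5 = 1: count[1] becomes 1
Degrees (1 + count): deg[1]=1+1=2, deg[2]=1+1=2, deg[3]=1+1=2, deg[4]=1+1=2, deg[5]=1+0=1, deg[6]=1+1=2, deg[7]=1+0=1

Answer: 2 2 2 2 1 2 1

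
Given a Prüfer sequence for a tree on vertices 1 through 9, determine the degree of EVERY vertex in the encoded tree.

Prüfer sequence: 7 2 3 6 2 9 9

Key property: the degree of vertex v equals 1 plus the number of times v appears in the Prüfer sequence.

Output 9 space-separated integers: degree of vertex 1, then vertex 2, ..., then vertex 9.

Answer: 1 3 2 1 1 2 2 1 3

Derivation:
p_1 = 7: count[7] becomes 1
p_2 = 2: count[2] becomes 1
p_3 = 3: count[3] becomes 1
p_4 = 6: count[6] becomes 1
p_5 = 2: count[2] becomes 2
p_6 = 9: count[9] becomes 1
p_7 = 9: count[9] becomes 2
Degrees (1 + count): deg[1]=1+0=1, deg[2]=1+2=3, deg[3]=1+1=2, deg[4]=1+0=1, deg[5]=1+0=1, deg[6]=1+1=2, deg[7]=1+1=2, deg[8]=1+0=1, deg[9]=1+2=3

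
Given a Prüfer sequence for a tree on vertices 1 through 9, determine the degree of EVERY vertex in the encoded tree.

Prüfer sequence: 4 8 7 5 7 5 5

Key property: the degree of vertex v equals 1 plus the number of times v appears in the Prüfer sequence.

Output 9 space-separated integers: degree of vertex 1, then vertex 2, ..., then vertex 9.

Answer: 1 1 1 2 4 1 3 2 1

Derivation:
p_1 = 4: count[4] becomes 1
p_2 = 8: count[8] becomes 1
p_3 = 7: count[7] becomes 1
p_4 = 5: count[5] becomes 1
p_5 = 7: count[7] becomes 2
p_6 = 5: count[5] becomes 2
p_7 = 5: count[5] becomes 3
Degrees (1 + count): deg[1]=1+0=1, deg[2]=1+0=1, deg[3]=1+0=1, deg[4]=1+1=2, deg[5]=1+3=4, deg[6]=1+0=1, deg[7]=1+2=3, deg[8]=1+1=2, deg[9]=1+0=1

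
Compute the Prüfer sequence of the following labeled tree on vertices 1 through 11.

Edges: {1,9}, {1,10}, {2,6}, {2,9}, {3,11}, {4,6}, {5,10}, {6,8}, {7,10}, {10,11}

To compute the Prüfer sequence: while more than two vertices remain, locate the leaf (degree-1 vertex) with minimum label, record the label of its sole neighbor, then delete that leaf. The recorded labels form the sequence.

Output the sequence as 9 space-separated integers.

Answer: 11 6 10 10 6 2 9 1 10

Derivation:
Step 1: leaves = {3,4,5,7,8}. Remove smallest leaf 3, emit neighbor 11.
Step 2: leaves = {4,5,7,8,11}. Remove smallest leaf 4, emit neighbor 6.
Step 3: leaves = {5,7,8,11}. Remove smallest leaf 5, emit neighbor 10.
Step 4: leaves = {7,8,11}. Remove smallest leaf 7, emit neighbor 10.
Step 5: leaves = {8,11}. Remove smallest leaf 8, emit neighbor 6.
Step 6: leaves = {6,11}. Remove smallest leaf 6, emit neighbor 2.
Step 7: leaves = {2,11}. Remove smallest leaf 2, emit neighbor 9.
Step 8: leaves = {9,11}. Remove smallest leaf 9, emit neighbor 1.
Step 9: leaves = {1,11}. Remove smallest leaf 1, emit neighbor 10.
Done: 2 vertices remain (10, 11). Sequence = [11 6 10 10 6 2 9 1 10]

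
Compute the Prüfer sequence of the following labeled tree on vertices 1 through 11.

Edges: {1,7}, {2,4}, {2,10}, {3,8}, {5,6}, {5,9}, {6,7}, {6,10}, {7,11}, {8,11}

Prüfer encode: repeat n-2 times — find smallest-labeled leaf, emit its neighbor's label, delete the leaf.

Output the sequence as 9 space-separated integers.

Answer: 7 8 2 10 11 5 6 6 7

Derivation:
Step 1: leaves = {1,3,4,9}. Remove smallest leaf 1, emit neighbor 7.
Step 2: leaves = {3,4,9}. Remove smallest leaf 3, emit neighbor 8.
Step 3: leaves = {4,8,9}. Remove smallest leaf 4, emit neighbor 2.
Step 4: leaves = {2,8,9}. Remove smallest leaf 2, emit neighbor 10.
Step 5: leaves = {8,9,10}. Remove smallest leaf 8, emit neighbor 11.
Step 6: leaves = {9,10,11}. Remove smallest leaf 9, emit neighbor 5.
Step 7: leaves = {5,10,11}. Remove smallest leaf 5, emit neighbor 6.
Step 8: leaves = {10,11}. Remove smallest leaf 10, emit neighbor 6.
Step 9: leaves = {6,11}. Remove smallest leaf 6, emit neighbor 7.
Done: 2 vertices remain (7, 11). Sequence = [7 8 2 10 11 5 6 6 7]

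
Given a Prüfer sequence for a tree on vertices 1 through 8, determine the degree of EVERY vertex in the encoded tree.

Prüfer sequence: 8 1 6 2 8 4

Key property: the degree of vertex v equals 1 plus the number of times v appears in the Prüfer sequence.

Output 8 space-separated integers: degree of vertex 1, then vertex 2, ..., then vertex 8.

Answer: 2 2 1 2 1 2 1 3

Derivation:
p_1 = 8: count[8] becomes 1
p_2 = 1: count[1] becomes 1
p_3 = 6: count[6] becomes 1
p_4 = 2: count[2] becomes 1
p_5 = 8: count[8] becomes 2
p_6 = 4: count[4] becomes 1
Degrees (1 + count): deg[1]=1+1=2, deg[2]=1+1=2, deg[3]=1+0=1, deg[4]=1+1=2, deg[5]=1+0=1, deg[6]=1+1=2, deg[7]=1+0=1, deg[8]=1+2=3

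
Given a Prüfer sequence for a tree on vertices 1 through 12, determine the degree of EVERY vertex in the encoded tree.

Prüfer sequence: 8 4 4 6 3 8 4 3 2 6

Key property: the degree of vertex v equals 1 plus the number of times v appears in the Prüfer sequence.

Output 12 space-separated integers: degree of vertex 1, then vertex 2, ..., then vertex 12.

p_1 = 8: count[8] becomes 1
p_2 = 4: count[4] becomes 1
p_3 = 4: count[4] becomes 2
p_4 = 6: count[6] becomes 1
p_5 = 3: count[3] becomes 1
p_6 = 8: count[8] becomes 2
p_7 = 4: count[4] becomes 3
p_8 = 3: count[3] becomes 2
p_9 = 2: count[2] becomes 1
p_10 = 6: count[6] becomes 2
Degrees (1 + count): deg[1]=1+0=1, deg[2]=1+1=2, deg[3]=1+2=3, deg[4]=1+3=4, deg[5]=1+0=1, deg[6]=1+2=3, deg[7]=1+0=1, deg[8]=1+2=3, deg[9]=1+0=1, deg[10]=1+0=1, deg[11]=1+0=1, deg[12]=1+0=1

Answer: 1 2 3 4 1 3 1 3 1 1 1 1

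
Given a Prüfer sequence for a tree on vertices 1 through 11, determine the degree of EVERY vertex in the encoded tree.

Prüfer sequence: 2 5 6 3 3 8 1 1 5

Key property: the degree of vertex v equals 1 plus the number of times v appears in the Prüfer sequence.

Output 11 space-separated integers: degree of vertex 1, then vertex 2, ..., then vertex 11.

Answer: 3 2 3 1 3 2 1 2 1 1 1

Derivation:
p_1 = 2: count[2] becomes 1
p_2 = 5: count[5] becomes 1
p_3 = 6: count[6] becomes 1
p_4 = 3: count[3] becomes 1
p_5 = 3: count[3] becomes 2
p_6 = 8: count[8] becomes 1
p_7 = 1: count[1] becomes 1
p_8 = 1: count[1] becomes 2
p_9 = 5: count[5] becomes 2
Degrees (1 + count): deg[1]=1+2=3, deg[2]=1+1=2, deg[3]=1+2=3, deg[4]=1+0=1, deg[5]=1+2=3, deg[6]=1+1=2, deg[7]=1+0=1, deg[8]=1+1=2, deg[9]=1+0=1, deg[10]=1+0=1, deg[11]=1+0=1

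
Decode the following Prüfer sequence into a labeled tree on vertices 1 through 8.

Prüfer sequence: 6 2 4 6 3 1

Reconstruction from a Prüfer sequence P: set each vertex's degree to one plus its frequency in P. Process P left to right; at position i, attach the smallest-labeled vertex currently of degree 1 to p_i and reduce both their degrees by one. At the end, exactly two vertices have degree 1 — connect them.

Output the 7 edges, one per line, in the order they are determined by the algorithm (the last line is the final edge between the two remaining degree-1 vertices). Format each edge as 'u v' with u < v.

Answer: 5 6
2 7
2 4
4 6
3 6
1 3
1 8

Derivation:
Initial degrees: {1:2, 2:2, 3:2, 4:2, 5:1, 6:3, 7:1, 8:1}
Step 1: smallest deg-1 vertex = 5, p_1 = 6. Add edge {5,6}. Now deg[5]=0, deg[6]=2.
Step 2: smallest deg-1 vertex = 7, p_2 = 2. Add edge {2,7}. Now deg[7]=0, deg[2]=1.
Step 3: smallest deg-1 vertex = 2, p_3 = 4. Add edge {2,4}. Now deg[2]=0, deg[4]=1.
Step 4: smallest deg-1 vertex = 4, p_4 = 6. Add edge {4,6}. Now deg[4]=0, deg[6]=1.
Step 5: smallest deg-1 vertex = 6, p_5 = 3. Add edge {3,6}. Now deg[6]=0, deg[3]=1.
Step 6: smallest deg-1 vertex = 3, p_6 = 1. Add edge {1,3}. Now deg[3]=0, deg[1]=1.
Final: two remaining deg-1 vertices are 1, 8. Add edge {1,8}.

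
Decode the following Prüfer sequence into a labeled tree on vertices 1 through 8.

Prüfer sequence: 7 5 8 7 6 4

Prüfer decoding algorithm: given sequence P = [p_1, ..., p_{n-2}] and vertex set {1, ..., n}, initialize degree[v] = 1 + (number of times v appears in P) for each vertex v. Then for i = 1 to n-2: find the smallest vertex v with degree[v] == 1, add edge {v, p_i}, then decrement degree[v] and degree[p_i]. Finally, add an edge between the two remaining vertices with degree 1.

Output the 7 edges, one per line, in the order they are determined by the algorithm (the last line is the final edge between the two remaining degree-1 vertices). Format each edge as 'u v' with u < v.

Answer: 1 7
2 5
3 8
5 7
6 7
4 6
4 8

Derivation:
Initial degrees: {1:1, 2:1, 3:1, 4:2, 5:2, 6:2, 7:3, 8:2}
Step 1: smallest deg-1 vertex = 1, p_1 = 7. Add edge {1,7}. Now deg[1]=0, deg[7]=2.
Step 2: smallest deg-1 vertex = 2, p_2 = 5. Add edge {2,5}. Now deg[2]=0, deg[5]=1.
Step 3: smallest deg-1 vertex = 3, p_3 = 8. Add edge {3,8}. Now deg[3]=0, deg[8]=1.
Step 4: smallest deg-1 vertex = 5, p_4 = 7. Add edge {5,7}. Now deg[5]=0, deg[7]=1.
Step 5: smallest deg-1 vertex = 7, p_5 = 6. Add edge {6,7}. Now deg[7]=0, deg[6]=1.
Step 6: smallest deg-1 vertex = 6, p_6 = 4. Add edge {4,6}. Now deg[6]=0, deg[4]=1.
Final: two remaining deg-1 vertices are 4, 8. Add edge {4,8}.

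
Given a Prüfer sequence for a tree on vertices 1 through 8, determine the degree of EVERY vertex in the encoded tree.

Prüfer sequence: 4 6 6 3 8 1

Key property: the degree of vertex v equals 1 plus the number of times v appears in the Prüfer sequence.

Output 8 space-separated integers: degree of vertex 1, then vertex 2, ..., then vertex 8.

p_1 = 4: count[4] becomes 1
p_2 = 6: count[6] becomes 1
p_3 = 6: count[6] becomes 2
p_4 = 3: count[3] becomes 1
p_5 = 8: count[8] becomes 1
p_6 = 1: count[1] becomes 1
Degrees (1 + count): deg[1]=1+1=2, deg[2]=1+0=1, deg[3]=1+1=2, deg[4]=1+1=2, deg[5]=1+0=1, deg[6]=1+2=3, deg[7]=1+0=1, deg[8]=1+1=2

Answer: 2 1 2 2 1 3 1 2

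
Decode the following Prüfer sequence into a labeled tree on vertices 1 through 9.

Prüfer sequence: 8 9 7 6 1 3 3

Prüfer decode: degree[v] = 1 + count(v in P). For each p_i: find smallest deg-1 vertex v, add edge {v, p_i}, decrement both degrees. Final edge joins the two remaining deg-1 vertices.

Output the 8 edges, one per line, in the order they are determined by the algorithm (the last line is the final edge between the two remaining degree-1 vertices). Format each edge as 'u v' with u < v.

Initial degrees: {1:2, 2:1, 3:3, 4:1, 5:1, 6:2, 7:2, 8:2, 9:2}
Step 1: smallest deg-1 vertex = 2, p_1 = 8. Add edge {2,8}. Now deg[2]=0, deg[8]=1.
Step 2: smallest deg-1 vertex = 4, p_2 = 9. Add edge {4,9}. Now deg[4]=0, deg[9]=1.
Step 3: smallest deg-1 vertex = 5, p_3 = 7. Add edge {5,7}. Now deg[5]=0, deg[7]=1.
Step 4: smallest deg-1 vertex = 7, p_4 = 6. Add edge {6,7}. Now deg[7]=0, deg[6]=1.
Step 5: smallest deg-1 vertex = 6, p_5 = 1. Add edge {1,6}. Now deg[6]=0, deg[1]=1.
Step 6: smallest deg-1 vertex = 1, p_6 = 3. Add edge {1,3}. Now deg[1]=0, deg[3]=2.
Step 7: smallest deg-1 vertex = 8, p_7 = 3. Add edge {3,8}. Now deg[8]=0, deg[3]=1.
Final: two remaining deg-1 vertices are 3, 9. Add edge {3,9}.

Answer: 2 8
4 9
5 7
6 7
1 6
1 3
3 8
3 9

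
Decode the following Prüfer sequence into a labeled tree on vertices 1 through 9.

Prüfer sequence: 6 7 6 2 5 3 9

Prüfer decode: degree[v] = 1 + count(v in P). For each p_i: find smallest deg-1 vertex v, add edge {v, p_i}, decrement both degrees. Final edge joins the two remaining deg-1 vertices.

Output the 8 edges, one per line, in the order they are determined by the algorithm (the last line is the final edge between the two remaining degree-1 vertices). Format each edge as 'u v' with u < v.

Answer: 1 6
4 7
6 7
2 6
2 5
3 5
3 9
8 9

Derivation:
Initial degrees: {1:1, 2:2, 3:2, 4:1, 5:2, 6:3, 7:2, 8:1, 9:2}
Step 1: smallest deg-1 vertex = 1, p_1 = 6. Add edge {1,6}. Now deg[1]=0, deg[6]=2.
Step 2: smallest deg-1 vertex = 4, p_2 = 7. Add edge {4,7}. Now deg[4]=0, deg[7]=1.
Step 3: smallest deg-1 vertex = 7, p_3 = 6. Add edge {6,7}. Now deg[7]=0, deg[6]=1.
Step 4: smallest deg-1 vertex = 6, p_4 = 2. Add edge {2,6}. Now deg[6]=0, deg[2]=1.
Step 5: smallest deg-1 vertex = 2, p_5 = 5. Add edge {2,5}. Now deg[2]=0, deg[5]=1.
Step 6: smallest deg-1 vertex = 5, p_6 = 3. Add edge {3,5}. Now deg[5]=0, deg[3]=1.
Step 7: smallest deg-1 vertex = 3, p_7 = 9. Add edge {3,9}. Now deg[3]=0, deg[9]=1.
Final: two remaining deg-1 vertices are 8, 9. Add edge {8,9}.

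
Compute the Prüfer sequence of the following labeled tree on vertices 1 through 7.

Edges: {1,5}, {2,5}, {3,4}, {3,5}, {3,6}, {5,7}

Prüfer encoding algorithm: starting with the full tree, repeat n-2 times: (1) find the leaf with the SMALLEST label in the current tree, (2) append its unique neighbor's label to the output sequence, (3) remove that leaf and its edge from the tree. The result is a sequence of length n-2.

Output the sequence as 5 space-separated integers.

Answer: 5 5 3 3 5

Derivation:
Step 1: leaves = {1,2,4,6,7}. Remove smallest leaf 1, emit neighbor 5.
Step 2: leaves = {2,4,6,7}. Remove smallest leaf 2, emit neighbor 5.
Step 3: leaves = {4,6,7}. Remove smallest leaf 4, emit neighbor 3.
Step 4: leaves = {6,7}. Remove smallest leaf 6, emit neighbor 3.
Step 5: leaves = {3,7}. Remove smallest leaf 3, emit neighbor 5.
Done: 2 vertices remain (5, 7). Sequence = [5 5 3 3 5]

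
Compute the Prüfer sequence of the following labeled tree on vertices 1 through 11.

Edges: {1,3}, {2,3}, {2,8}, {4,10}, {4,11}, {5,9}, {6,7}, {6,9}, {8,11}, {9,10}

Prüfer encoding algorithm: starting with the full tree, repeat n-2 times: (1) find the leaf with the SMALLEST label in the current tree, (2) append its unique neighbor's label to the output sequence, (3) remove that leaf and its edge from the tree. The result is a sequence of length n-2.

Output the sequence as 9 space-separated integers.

Answer: 3 2 8 9 6 9 11 10 4

Derivation:
Step 1: leaves = {1,5,7}. Remove smallest leaf 1, emit neighbor 3.
Step 2: leaves = {3,5,7}. Remove smallest leaf 3, emit neighbor 2.
Step 3: leaves = {2,5,7}. Remove smallest leaf 2, emit neighbor 8.
Step 4: leaves = {5,7,8}. Remove smallest leaf 5, emit neighbor 9.
Step 5: leaves = {7,8}. Remove smallest leaf 7, emit neighbor 6.
Step 6: leaves = {6,8}. Remove smallest leaf 6, emit neighbor 9.
Step 7: leaves = {8,9}. Remove smallest leaf 8, emit neighbor 11.
Step 8: leaves = {9,11}. Remove smallest leaf 9, emit neighbor 10.
Step 9: leaves = {10,11}. Remove smallest leaf 10, emit neighbor 4.
Done: 2 vertices remain (4, 11). Sequence = [3 2 8 9 6 9 11 10 4]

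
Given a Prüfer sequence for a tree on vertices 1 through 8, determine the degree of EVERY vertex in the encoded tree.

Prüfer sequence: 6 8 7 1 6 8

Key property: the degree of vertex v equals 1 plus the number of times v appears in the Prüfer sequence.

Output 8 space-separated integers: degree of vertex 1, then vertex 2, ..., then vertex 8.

p_1 = 6: count[6] becomes 1
p_2 = 8: count[8] becomes 1
p_3 = 7: count[7] becomes 1
p_4 = 1: count[1] becomes 1
p_5 = 6: count[6] becomes 2
p_6 = 8: count[8] becomes 2
Degrees (1 + count): deg[1]=1+1=2, deg[2]=1+0=1, deg[3]=1+0=1, deg[4]=1+0=1, deg[5]=1+0=1, deg[6]=1+2=3, deg[7]=1+1=2, deg[8]=1+2=3

Answer: 2 1 1 1 1 3 2 3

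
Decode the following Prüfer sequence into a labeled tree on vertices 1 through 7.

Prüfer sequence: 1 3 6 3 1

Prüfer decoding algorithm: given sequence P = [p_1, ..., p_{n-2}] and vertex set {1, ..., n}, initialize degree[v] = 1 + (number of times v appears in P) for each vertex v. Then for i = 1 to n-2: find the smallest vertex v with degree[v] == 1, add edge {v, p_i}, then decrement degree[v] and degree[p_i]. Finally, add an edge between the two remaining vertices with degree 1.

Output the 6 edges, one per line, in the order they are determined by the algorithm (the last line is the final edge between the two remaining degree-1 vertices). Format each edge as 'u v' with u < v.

Answer: 1 2
3 4
5 6
3 6
1 3
1 7

Derivation:
Initial degrees: {1:3, 2:1, 3:3, 4:1, 5:1, 6:2, 7:1}
Step 1: smallest deg-1 vertex = 2, p_1 = 1. Add edge {1,2}. Now deg[2]=0, deg[1]=2.
Step 2: smallest deg-1 vertex = 4, p_2 = 3. Add edge {3,4}. Now deg[4]=0, deg[3]=2.
Step 3: smallest deg-1 vertex = 5, p_3 = 6. Add edge {5,6}. Now deg[5]=0, deg[6]=1.
Step 4: smallest deg-1 vertex = 6, p_4 = 3. Add edge {3,6}. Now deg[6]=0, deg[3]=1.
Step 5: smallest deg-1 vertex = 3, p_5 = 1. Add edge {1,3}. Now deg[3]=0, deg[1]=1.
Final: two remaining deg-1 vertices are 1, 7. Add edge {1,7}.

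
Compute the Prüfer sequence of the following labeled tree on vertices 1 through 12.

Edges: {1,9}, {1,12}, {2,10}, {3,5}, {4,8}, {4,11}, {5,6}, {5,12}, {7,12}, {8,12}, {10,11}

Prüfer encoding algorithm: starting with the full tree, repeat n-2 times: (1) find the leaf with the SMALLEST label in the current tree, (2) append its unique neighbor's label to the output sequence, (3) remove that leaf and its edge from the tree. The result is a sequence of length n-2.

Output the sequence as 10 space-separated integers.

Answer: 10 5 5 12 12 1 12 11 4 8

Derivation:
Step 1: leaves = {2,3,6,7,9}. Remove smallest leaf 2, emit neighbor 10.
Step 2: leaves = {3,6,7,9,10}. Remove smallest leaf 3, emit neighbor 5.
Step 3: leaves = {6,7,9,10}. Remove smallest leaf 6, emit neighbor 5.
Step 4: leaves = {5,7,9,10}. Remove smallest leaf 5, emit neighbor 12.
Step 5: leaves = {7,9,10}. Remove smallest leaf 7, emit neighbor 12.
Step 6: leaves = {9,10}. Remove smallest leaf 9, emit neighbor 1.
Step 7: leaves = {1,10}. Remove smallest leaf 1, emit neighbor 12.
Step 8: leaves = {10,12}. Remove smallest leaf 10, emit neighbor 11.
Step 9: leaves = {11,12}. Remove smallest leaf 11, emit neighbor 4.
Step 10: leaves = {4,12}. Remove smallest leaf 4, emit neighbor 8.
Done: 2 vertices remain (8, 12). Sequence = [10 5 5 12 12 1 12 11 4 8]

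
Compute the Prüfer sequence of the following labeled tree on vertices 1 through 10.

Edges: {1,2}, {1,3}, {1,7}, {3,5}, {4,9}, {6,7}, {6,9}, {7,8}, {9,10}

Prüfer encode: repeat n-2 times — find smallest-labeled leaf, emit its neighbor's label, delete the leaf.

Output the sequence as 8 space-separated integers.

Answer: 1 9 3 1 7 7 6 9

Derivation:
Step 1: leaves = {2,4,5,8,10}. Remove smallest leaf 2, emit neighbor 1.
Step 2: leaves = {4,5,8,10}. Remove smallest leaf 4, emit neighbor 9.
Step 3: leaves = {5,8,10}. Remove smallest leaf 5, emit neighbor 3.
Step 4: leaves = {3,8,10}. Remove smallest leaf 3, emit neighbor 1.
Step 5: leaves = {1,8,10}. Remove smallest leaf 1, emit neighbor 7.
Step 6: leaves = {8,10}. Remove smallest leaf 8, emit neighbor 7.
Step 7: leaves = {7,10}. Remove smallest leaf 7, emit neighbor 6.
Step 8: leaves = {6,10}. Remove smallest leaf 6, emit neighbor 9.
Done: 2 vertices remain (9, 10). Sequence = [1 9 3 1 7 7 6 9]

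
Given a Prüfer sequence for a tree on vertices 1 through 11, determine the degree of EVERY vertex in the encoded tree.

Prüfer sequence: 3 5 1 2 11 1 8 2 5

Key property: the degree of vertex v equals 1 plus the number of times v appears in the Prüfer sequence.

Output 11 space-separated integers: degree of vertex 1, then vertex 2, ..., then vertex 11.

p_1 = 3: count[3] becomes 1
p_2 = 5: count[5] becomes 1
p_3 = 1: count[1] becomes 1
p_4 = 2: count[2] becomes 1
p_5 = 11: count[11] becomes 1
p_6 = 1: count[1] becomes 2
p_7 = 8: count[8] becomes 1
p_8 = 2: count[2] becomes 2
p_9 = 5: count[5] becomes 2
Degrees (1 + count): deg[1]=1+2=3, deg[2]=1+2=3, deg[3]=1+1=2, deg[4]=1+0=1, deg[5]=1+2=3, deg[6]=1+0=1, deg[7]=1+0=1, deg[8]=1+1=2, deg[9]=1+0=1, deg[10]=1+0=1, deg[11]=1+1=2

Answer: 3 3 2 1 3 1 1 2 1 1 2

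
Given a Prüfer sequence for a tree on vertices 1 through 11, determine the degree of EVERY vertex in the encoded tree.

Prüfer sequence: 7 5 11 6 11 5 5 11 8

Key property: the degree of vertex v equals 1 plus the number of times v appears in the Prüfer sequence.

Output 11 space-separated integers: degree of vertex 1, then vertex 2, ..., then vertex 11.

Answer: 1 1 1 1 4 2 2 2 1 1 4

Derivation:
p_1 = 7: count[7] becomes 1
p_2 = 5: count[5] becomes 1
p_3 = 11: count[11] becomes 1
p_4 = 6: count[6] becomes 1
p_5 = 11: count[11] becomes 2
p_6 = 5: count[5] becomes 2
p_7 = 5: count[5] becomes 3
p_8 = 11: count[11] becomes 3
p_9 = 8: count[8] becomes 1
Degrees (1 + count): deg[1]=1+0=1, deg[2]=1+0=1, deg[3]=1+0=1, deg[4]=1+0=1, deg[5]=1+3=4, deg[6]=1+1=2, deg[7]=1+1=2, deg[8]=1+1=2, deg[9]=1+0=1, deg[10]=1+0=1, deg[11]=1+3=4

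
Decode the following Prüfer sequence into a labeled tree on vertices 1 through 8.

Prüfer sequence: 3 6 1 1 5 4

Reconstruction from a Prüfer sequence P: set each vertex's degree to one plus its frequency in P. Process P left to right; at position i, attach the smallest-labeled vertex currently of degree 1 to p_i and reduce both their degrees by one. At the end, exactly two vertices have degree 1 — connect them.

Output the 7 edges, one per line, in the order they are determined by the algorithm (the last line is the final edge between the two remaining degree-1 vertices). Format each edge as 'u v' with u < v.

Initial degrees: {1:3, 2:1, 3:2, 4:2, 5:2, 6:2, 7:1, 8:1}
Step 1: smallest deg-1 vertex = 2, p_1 = 3. Add edge {2,3}. Now deg[2]=0, deg[3]=1.
Step 2: smallest deg-1 vertex = 3, p_2 = 6. Add edge {3,6}. Now deg[3]=0, deg[6]=1.
Step 3: smallest deg-1 vertex = 6, p_3 = 1. Add edge {1,6}. Now deg[6]=0, deg[1]=2.
Step 4: smallest deg-1 vertex = 7, p_4 = 1. Add edge {1,7}. Now deg[7]=0, deg[1]=1.
Step 5: smallest deg-1 vertex = 1, p_5 = 5. Add edge {1,5}. Now deg[1]=0, deg[5]=1.
Step 6: smallest deg-1 vertex = 5, p_6 = 4. Add edge {4,5}. Now deg[5]=0, deg[4]=1.
Final: two remaining deg-1 vertices are 4, 8. Add edge {4,8}.

Answer: 2 3
3 6
1 6
1 7
1 5
4 5
4 8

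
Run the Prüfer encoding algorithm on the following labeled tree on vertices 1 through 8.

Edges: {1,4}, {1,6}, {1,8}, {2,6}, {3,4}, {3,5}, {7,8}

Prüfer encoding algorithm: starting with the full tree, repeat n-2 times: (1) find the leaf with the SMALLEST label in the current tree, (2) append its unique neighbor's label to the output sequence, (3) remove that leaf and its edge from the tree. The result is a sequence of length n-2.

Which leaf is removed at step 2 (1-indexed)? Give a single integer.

Step 1: current leaves = {2,5,7}. Remove leaf 2 (neighbor: 6).
Step 2: current leaves = {5,6,7}. Remove leaf 5 (neighbor: 3).

Answer: 5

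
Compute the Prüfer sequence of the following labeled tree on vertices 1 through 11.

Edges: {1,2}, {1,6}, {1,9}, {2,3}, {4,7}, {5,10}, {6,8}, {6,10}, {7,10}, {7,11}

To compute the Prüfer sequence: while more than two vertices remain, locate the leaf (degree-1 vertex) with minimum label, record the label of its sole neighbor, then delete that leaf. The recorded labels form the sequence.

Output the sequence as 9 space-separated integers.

Step 1: leaves = {3,4,5,8,9,11}. Remove smallest leaf 3, emit neighbor 2.
Step 2: leaves = {2,4,5,8,9,11}. Remove smallest leaf 2, emit neighbor 1.
Step 3: leaves = {4,5,8,9,11}. Remove smallest leaf 4, emit neighbor 7.
Step 4: leaves = {5,8,9,11}. Remove smallest leaf 5, emit neighbor 10.
Step 5: leaves = {8,9,11}. Remove smallest leaf 8, emit neighbor 6.
Step 6: leaves = {9,11}. Remove smallest leaf 9, emit neighbor 1.
Step 7: leaves = {1,11}. Remove smallest leaf 1, emit neighbor 6.
Step 8: leaves = {6,11}. Remove smallest leaf 6, emit neighbor 10.
Step 9: leaves = {10,11}. Remove smallest leaf 10, emit neighbor 7.
Done: 2 vertices remain (7, 11). Sequence = [2 1 7 10 6 1 6 10 7]

Answer: 2 1 7 10 6 1 6 10 7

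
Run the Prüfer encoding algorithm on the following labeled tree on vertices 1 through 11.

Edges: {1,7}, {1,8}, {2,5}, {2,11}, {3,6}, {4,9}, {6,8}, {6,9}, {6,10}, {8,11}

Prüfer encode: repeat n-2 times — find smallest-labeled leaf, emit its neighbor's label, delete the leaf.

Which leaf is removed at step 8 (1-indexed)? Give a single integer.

Step 1: current leaves = {3,4,5,7,10}. Remove leaf 3 (neighbor: 6).
Step 2: current leaves = {4,5,7,10}. Remove leaf 4 (neighbor: 9).
Step 3: current leaves = {5,7,9,10}. Remove leaf 5 (neighbor: 2).
Step 4: current leaves = {2,7,9,10}. Remove leaf 2 (neighbor: 11).
Step 5: current leaves = {7,9,10,11}. Remove leaf 7 (neighbor: 1).
Step 6: current leaves = {1,9,10,11}. Remove leaf 1 (neighbor: 8).
Step 7: current leaves = {9,10,11}. Remove leaf 9 (neighbor: 6).
Step 8: current leaves = {10,11}. Remove leaf 10 (neighbor: 6).

Answer: 10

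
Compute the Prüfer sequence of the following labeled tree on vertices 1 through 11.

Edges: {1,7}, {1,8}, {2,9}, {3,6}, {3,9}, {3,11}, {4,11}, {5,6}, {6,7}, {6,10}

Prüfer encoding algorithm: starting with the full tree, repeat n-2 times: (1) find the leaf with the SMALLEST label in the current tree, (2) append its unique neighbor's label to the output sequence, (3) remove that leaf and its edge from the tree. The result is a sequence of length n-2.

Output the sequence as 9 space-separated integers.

Answer: 9 11 6 1 7 6 3 6 3

Derivation:
Step 1: leaves = {2,4,5,8,10}. Remove smallest leaf 2, emit neighbor 9.
Step 2: leaves = {4,5,8,9,10}. Remove smallest leaf 4, emit neighbor 11.
Step 3: leaves = {5,8,9,10,11}. Remove smallest leaf 5, emit neighbor 6.
Step 4: leaves = {8,9,10,11}. Remove smallest leaf 8, emit neighbor 1.
Step 5: leaves = {1,9,10,11}. Remove smallest leaf 1, emit neighbor 7.
Step 6: leaves = {7,9,10,11}. Remove smallest leaf 7, emit neighbor 6.
Step 7: leaves = {9,10,11}. Remove smallest leaf 9, emit neighbor 3.
Step 8: leaves = {10,11}. Remove smallest leaf 10, emit neighbor 6.
Step 9: leaves = {6,11}. Remove smallest leaf 6, emit neighbor 3.
Done: 2 vertices remain (3, 11). Sequence = [9 11 6 1 7 6 3 6 3]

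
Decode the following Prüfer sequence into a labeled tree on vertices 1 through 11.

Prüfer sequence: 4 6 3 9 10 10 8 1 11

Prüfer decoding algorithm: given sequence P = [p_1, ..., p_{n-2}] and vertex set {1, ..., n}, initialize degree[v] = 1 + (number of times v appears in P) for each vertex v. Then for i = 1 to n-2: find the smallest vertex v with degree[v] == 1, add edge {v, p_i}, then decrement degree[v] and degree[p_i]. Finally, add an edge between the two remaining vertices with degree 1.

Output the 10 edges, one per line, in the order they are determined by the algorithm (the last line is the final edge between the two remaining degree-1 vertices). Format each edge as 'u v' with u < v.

Answer: 2 4
4 6
3 5
3 9
6 10
7 10
8 9
1 8
1 11
10 11

Derivation:
Initial degrees: {1:2, 2:1, 3:2, 4:2, 5:1, 6:2, 7:1, 8:2, 9:2, 10:3, 11:2}
Step 1: smallest deg-1 vertex = 2, p_1 = 4. Add edge {2,4}. Now deg[2]=0, deg[4]=1.
Step 2: smallest deg-1 vertex = 4, p_2 = 6. Add edge {4,6}. Now deg[4]=0, deg[6]=1.
Step 3: smallest deg-1 vertex = 5, p_3 = 3. Add edge {3,5}. Now deg[5]=0, deg[3]=1.
Step 4: smallest deg-1 vertex = 3, p_4 = 9. Add edge {3,9}. Now deg[3]=0, deg[9]=1.
Step 5: smallest deg-1 vertex = 6, p_5 = 10. Add edge {6,10}. Now deg[6]=0, deg[10]=2.
Step 6: smallest deg-1 vertex = 7, p_6 = 10. Add edge {7,10}. Now deg[7]=0, deg[10]=1.
Step 7: smallest deg-1 vertex = 9, p_7 = 8. Add edge {8,9}. Now deg[9]=0, deg[8]=1.
Step 8: smallest deg-1 vertex = 8, p_8 = 1. Add edge {1,8}. Now deg[8]=0, deg[1]=1.
Step 9: smallest deg-1 vertex = 1, p_9 = 11. Add edge {1,11}. Now deg[1]=0, deg[11]=1.
Final: two remaining deg-1 vertices are 10, 11. Add edge {10,11}.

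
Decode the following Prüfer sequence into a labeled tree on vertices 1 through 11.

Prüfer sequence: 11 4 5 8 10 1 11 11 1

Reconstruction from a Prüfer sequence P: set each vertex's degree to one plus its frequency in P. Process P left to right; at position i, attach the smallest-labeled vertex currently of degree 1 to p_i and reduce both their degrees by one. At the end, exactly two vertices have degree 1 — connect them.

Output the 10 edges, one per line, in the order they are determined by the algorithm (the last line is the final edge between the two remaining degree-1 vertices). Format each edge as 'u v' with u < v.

Initial degrees: {1:3, 2:1, 3:1, 4:2, 5:2, 6:1, 7:1, 8:2, 9:1, 10:2, 11:4}
Step 1: smallest deg-1 vertex = 2, p_1 = 11. Add edge {2,11}. Now deg[2]=0, deg[11]=3.
Step 2: smallest deg-1 vertex = 3, p_2 = 4. Add edge {3,4}. Now deg[3]=0, deg[4]=1.
Step 3: smallest deg-1 vertex = 4, p_3 = 5. Add edge {4,5}. Now deg[4]=0, deg[5]=1.
Step 4: smallest deg-1 vertex = 5, p_4 = 8. Add edge {5,8}. Now deg[5]=0, deg[8]=1.
Step 5: smallest deg-1 vertex = 6, p_5 = 10. Add edge {6,10}. Now deg[6]=0, deg[10]=1.
Step 6: smallest deg-1 vertex = 7, p_6 = 1. Add edge {1,7}. Now deg[7]=0, deg[1]=2.
Step 7: smallest deg-1 vertex = 8, p_7 = 11. Add edge {8,11}. Now deg[8]=0, deg[11]=2.
Step 8: smallest deg-1 vertex = 9, p_8 = 11. Add edge {9,11}. Now deg[9]=0, deg[11]=1.
Step 9: smallest deg-1 vertex = 10, p_9 = 1. Add edge {1,10}. Now deg[10]=0, deg[1]=1.
Final: two remaining deg-1 vertices are 1, 11. Add edge {1,11}.

Answer: 2 11
3 4
4 5
5 8
6 10
1 7
8 11
9 11
1 10
1 11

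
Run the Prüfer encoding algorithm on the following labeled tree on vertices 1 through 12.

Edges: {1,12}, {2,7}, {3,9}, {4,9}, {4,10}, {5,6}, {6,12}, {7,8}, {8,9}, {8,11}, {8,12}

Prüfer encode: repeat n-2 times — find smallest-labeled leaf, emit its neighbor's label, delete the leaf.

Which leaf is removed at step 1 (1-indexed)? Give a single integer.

Step 1: current leaves = {1,2,3,5,10,11}. Remove leaf 1 (neighbor: 12).

Answer: 1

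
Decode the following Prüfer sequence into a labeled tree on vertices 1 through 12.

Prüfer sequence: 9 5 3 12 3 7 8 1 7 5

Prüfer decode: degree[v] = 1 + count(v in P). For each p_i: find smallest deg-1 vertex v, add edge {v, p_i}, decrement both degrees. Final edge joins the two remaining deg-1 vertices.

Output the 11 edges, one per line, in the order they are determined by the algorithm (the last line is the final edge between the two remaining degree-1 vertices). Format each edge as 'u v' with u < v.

Answer: 2 9
4 5
3 6
9 12
3 10
3 7
8 11
1 8
1 7
5 7
5 12

Derivation:
Initial degrees: {1:2, 2:1, 3:3, 4:1, 5:3, 6:1, 7:3, 8:2, 9:2, 10:1, 11:1, 12:2}
Step 1: smallest deg-1 vertex = 2, p_1 = 9. Add edge {2,9}. Now deg[2]=0, deg[9]=1.
Step 2: smallest deg-1 vertex = 4, p_2 = 5. Add edge {4,5}. Now deg[4]=0, deg[5]=2.
Step 3: smallest deg-1 vertex = 6, p_3 = 3. Add edge {3,6}. Now deg[6]=0, deg[3]=2.
Step 4: smallest deg-1 vertex = 9, p_4 = 12. Add edge {9,12}. Now deg[9]=0, deg[12]=1.
Step 5: smallest deg-1 vertex = 10, p_5 = 3. Add edge {3,10}. Now deg[10]=0, deg[3]=1.
Step 6: smallest deg-1 vertex = 3, p_6 = 7. Add edge {3,7}. Now deg[3]=0, deg[7]=2.
Step 7: smallest deg-1 vertex = 11, p_7 = 8. Add edge {8,11}. Now deg[11]=0, deg[8]=1.
Step 8: smallest deg-1 vertex = 8, p_8 = 1. Add edge {1,8}. Now deg[8]=0, deg[1]=1.
Step 9: smallest deg-1 vertex = 1, p_9 = 7. Add edge {1,7}. Now deg[1]=0, deg[7]=1.
Step 10: smallest deg-1 vertex = 7, p_10 = 5. Add edge {5,7}. Now deg[7]=0, deg[5]=1.
Final: two remaining deg-1 vertices are 5, 12. Add edge {5,12}.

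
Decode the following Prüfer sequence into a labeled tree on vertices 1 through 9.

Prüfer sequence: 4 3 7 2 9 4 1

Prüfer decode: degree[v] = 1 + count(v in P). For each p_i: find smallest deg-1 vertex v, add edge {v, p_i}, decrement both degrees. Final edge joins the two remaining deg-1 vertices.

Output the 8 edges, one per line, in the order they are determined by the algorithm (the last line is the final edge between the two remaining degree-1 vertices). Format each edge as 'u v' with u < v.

Answer: 4 5
3 6
3 7
2 7
2 9
4 8
1 4
1 9

Derivation:
Initial degrees: {1:2, 2:2, 3:2, 4:3, 5:1, 6:1, 7:2, 8:1, 9:2}
Step 1: smallest deg-1 vertex = 5, p_1 = 4. Add edge {4,5}. Now deg[5]=0, deg[4]=2.
Step 2: smallest deg-1 vertex = 6, p_2 = 3. Add edge {3,6}. Now deg[6]=0, deg[3]=1.
Step 3: smallest deg-1 vertex = 3, p_3 = 7. Add edge {3,7}. Now deg[3]=0, deg[7]=1.
Step 4: smallest deg-1 vertex = 7, p_4 = 2. Add edge {2,7}. Now deg[7]=0, deg[2]=1.
Step 5: smallest deg-1 vertex = 2, p_5 = 9. Add edge {2,9}. Now deg[2]=0, deg[9]=1.
Step 6: smallest deg-1 vertex = 8, p_6 = 4. Add edge {4,8}. Now deg[8]=0, deg[4]=1.
Step 7: smallest deg-1 vertex = 4, p_7 = 1. Add edge {1,4}. Now deg[4]=0, deg[1]=1.
Final: two remaining deg-1 vertices are 1, 9. Add edge {1,9}.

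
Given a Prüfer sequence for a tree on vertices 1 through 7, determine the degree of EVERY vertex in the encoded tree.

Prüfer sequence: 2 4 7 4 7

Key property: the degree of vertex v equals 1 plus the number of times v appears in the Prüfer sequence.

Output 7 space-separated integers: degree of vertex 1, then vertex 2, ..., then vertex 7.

Answer: 1 2 1 3 1 1 3

Derivation:
p_1 = 2: count[2] becomes 1
p_2 = 4: count[4] becomes 1
p_3 = 7: count[7] becomes 1
p_4 = 4: count[4] becomes 2
p_5 = 7: count[7] becomes 2
Degrees (1 + count): deg[1]=1+0=1, deg[2]=1+1=2, deg[3]=1+0=1, deg[4]=1+2=3, deg[5]=1+0=1, deg[6]=1+0=1, deg[7]=1+2=3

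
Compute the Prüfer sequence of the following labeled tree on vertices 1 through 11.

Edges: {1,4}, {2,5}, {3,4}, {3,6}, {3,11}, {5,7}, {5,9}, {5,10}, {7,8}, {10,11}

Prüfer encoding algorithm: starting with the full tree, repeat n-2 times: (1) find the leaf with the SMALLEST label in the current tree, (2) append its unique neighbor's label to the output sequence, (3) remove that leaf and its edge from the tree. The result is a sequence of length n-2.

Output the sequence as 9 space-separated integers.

Answer: 4 5 3 3 11 7 5 5 10

Derivation:
Step 1: leaves = {1,2,6,8,9}. Remove smallest leaf 1, emit neighbor 4.
Step 2: leaves = {2,4,6,8,9}. Remove smallest leaf 2, emit neighbor 5.
Step 3: leaves = {4,6,8,9}. Remove smallest leaf 4, emit neighbor 3.
Step 4: leaves = {6,8,9}. Remove smallest leaf 6, emit neighbor 3.
Step 5: leaves = {3,8,9}. Remove smallest leaf 3, emit neighbor 11.
Step 6: leaves = {8,9,11}. Remove smallest leaf 8, emit neighbor 7.
Step 7: leaves = {7,9,11}. Remove smallest leaf 7, emit neighbor 5.
Step 8: leaves = {9,11}. Remove smallest leaf 9, emit neighbor 5.
Step 9: leaves = {5,11}. Remove smallest leaf 5, emit neighbor 10.
Done: 2 vertices remain (10, 11). Sequence = [4 5 3 3 11 7 5 5 10]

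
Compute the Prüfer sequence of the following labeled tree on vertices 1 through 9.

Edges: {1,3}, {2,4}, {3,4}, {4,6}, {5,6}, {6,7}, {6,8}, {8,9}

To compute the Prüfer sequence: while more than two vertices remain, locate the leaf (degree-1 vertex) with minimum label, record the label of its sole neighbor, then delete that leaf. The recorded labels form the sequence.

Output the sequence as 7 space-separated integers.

Answer: 3 4 4 6 6 6 8

Derivation:
Step 1: leaves = {1,2,5,7,9}. Remove smallest leaf 1, emit neighbor 3.
Step 2: leaves = {2,3,5,7,9}. Remove smallest leaf 2, emit neighbor 4.
Step 3: leaves = {3,5,7,9}. Remove smallest leaf 3, emit neighbor 4.
Step 4: leaves = {4,5,7,9}. Remove smallest leaf 4, emit neighbor 6.
Step 5: leaves = {5,7,9}. Remove smallest leaf 5, emit neighbor 6.
Step 6: leaves = {7,9}. Remove smallest leaf 7, emit neighbor 6.
Step 7: leaves = {6,9}. Remove smallest leaf 6, emit neighbor 8.
Done: 2 vertices remain (8, 9). Sequence = [3 4 4 6 6 6 8]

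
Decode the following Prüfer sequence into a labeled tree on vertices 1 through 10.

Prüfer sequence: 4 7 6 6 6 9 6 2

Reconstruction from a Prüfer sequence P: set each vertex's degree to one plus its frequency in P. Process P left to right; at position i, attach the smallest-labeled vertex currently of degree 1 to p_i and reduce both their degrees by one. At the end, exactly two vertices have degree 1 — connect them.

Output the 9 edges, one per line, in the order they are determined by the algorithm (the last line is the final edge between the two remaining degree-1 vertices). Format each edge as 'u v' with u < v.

Initial degrees: {1:1, 2:2, 3:1, 4:2, 5:1, 6:5, 7:2, 8:1, 9:2, 10:1}
Step 1: smallest deg-1 vertex = 1, p_1 = 4. Add edge {1,4}. Now deg[1]=0, deg[4]=1.
Step 2: smallest deg-1 vertex = 3, p_2 = 7. Add edge {3,7}. Now deg[3]=0, deg[7]=1.
Step 3: smallest deg-1 vertex = 4, p_3 = 6. Add edge {4,6}. Now deg[4]=0, deg[6]=4.
Step 4: smallest deg-1 vertex = 5, p_4 = 6. Add edge {5,6}. Now deg[5]=0, deg[6]=3.
Step 5: smallest deg-1 vertex = 7, p_5 = 6. Add edge {6,7}. Now deg[7]=0, deg[6]=2.
Step 6: smallest deg-1 vertex = 8, p_6 = 9. Add edge {8,9}. Now deg[8]=0, deg[9]=1.
Step 7: smallest deg-1 vertex = 9, p_7 = 6. Add edge {6,9}. Now deg[9]=0, deg[6]=1.
Step 8: smallest deg-1 vertex = 6, p_8 = 2. Add edge {2,6}. Now deg[6]=0, deg[2]=1.
Final: two remaining deg-1 vertices are 2, 10. Add edge {2,10}.

Answer: 1 4
3 7
4 6
5 6
6 7
8 9
6 9
2 6
2 10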